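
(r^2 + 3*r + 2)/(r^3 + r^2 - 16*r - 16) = (r + 2)/(r^2 - 16)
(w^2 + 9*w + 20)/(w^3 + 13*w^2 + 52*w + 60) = (w + 4)/(w^2 + 8*w + 12)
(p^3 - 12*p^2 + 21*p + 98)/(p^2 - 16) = (p^3 - 12*p^2 + 21*p + 98)/(p^2 - 16)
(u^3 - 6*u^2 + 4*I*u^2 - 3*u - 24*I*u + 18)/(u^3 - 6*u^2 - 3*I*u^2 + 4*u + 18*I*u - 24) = (u + 3*I)/(u - 4*I)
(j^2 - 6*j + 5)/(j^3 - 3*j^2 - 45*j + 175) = (j - 1)/(j^2 + 2*j - 35)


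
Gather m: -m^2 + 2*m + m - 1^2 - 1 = -m^2 + 3*m - 2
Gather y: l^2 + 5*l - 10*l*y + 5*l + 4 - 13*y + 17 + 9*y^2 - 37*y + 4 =l^2 + 10*l + 9*y^2 + y*(-10*l - 50) + 25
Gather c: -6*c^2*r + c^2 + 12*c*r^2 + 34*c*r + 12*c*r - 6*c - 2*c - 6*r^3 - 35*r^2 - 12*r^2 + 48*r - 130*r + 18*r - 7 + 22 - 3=c^2*(1 - 6*r) + c*(12*r^2 + 46*r - 8) - 6*r^3 - 47*r^2 - 64*r + 12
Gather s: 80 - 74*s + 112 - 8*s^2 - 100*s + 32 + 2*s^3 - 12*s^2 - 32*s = 2*s^3 - 20*s^2 - 206*s + 224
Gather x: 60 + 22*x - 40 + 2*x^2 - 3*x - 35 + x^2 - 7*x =3*x^2 + 12*x - 15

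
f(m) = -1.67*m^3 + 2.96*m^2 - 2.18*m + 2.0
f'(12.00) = -652.58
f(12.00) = -2483.68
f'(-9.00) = -461.27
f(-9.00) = 1478.81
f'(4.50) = -76.99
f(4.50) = -100.05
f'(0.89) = -0.88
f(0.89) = 1.23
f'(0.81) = -0.67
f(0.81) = 1.29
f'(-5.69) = -198.07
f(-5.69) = 417.88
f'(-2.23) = -40.30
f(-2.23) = 40.10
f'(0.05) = -1.90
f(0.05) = 1.90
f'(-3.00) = -65.03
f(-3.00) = 80.27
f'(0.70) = -0.49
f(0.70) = 1.35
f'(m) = -5.01*m^2 + 5.92*m - 2.18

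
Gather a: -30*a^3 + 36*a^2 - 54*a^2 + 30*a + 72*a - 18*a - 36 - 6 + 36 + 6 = -30*a^3 - 18*a^2 + 84*a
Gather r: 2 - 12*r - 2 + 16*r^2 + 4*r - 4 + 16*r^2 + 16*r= 32*r^2 + 8*r - 4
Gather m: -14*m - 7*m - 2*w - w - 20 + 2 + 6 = -21*m - 3*w - 12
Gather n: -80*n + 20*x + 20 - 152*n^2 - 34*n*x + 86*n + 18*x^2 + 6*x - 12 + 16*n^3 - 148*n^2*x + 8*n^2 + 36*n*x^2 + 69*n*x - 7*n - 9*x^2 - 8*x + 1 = 16*n^3 + n^2*(-148*x - 144) + n*(36*x^2 + 35*x - 1) + 9*x^2 + 18*x + 9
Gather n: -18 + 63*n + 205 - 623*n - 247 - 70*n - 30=-630*n - 90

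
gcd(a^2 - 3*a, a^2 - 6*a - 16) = 1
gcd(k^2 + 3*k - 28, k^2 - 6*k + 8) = k - 4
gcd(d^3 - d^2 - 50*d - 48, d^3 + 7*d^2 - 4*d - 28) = 1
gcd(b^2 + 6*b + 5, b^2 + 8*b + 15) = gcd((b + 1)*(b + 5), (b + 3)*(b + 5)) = b + 5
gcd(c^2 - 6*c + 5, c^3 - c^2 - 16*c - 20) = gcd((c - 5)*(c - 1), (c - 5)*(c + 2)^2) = c - 5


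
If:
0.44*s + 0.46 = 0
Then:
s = -1.05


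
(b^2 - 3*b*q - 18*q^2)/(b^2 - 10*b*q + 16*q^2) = (b^2 - 3*b*q - 18*q^2)/(b^2 - 10*b*q + 16*q^2)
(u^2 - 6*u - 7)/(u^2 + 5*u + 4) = (u - 7)/(u + 4)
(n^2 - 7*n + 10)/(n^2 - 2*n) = (n - 5)/n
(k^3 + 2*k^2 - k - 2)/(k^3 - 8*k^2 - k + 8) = (k + 2)/(k - 8)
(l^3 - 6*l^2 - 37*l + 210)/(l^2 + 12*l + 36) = (l^2 - 12*l + 35)/(l + 6)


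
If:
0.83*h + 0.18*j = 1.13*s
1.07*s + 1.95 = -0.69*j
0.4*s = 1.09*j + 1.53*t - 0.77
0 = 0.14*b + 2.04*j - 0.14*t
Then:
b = 17.5394756391082*t - 0.443517793999663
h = 1.242676314354*t - 2.51446275986564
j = 0.0304374956666436 - 1.13506205366429*t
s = 0.73195590376482*t - 1.8420578243084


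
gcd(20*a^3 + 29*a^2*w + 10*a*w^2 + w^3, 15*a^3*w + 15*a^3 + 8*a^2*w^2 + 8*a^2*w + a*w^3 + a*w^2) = 5*a + w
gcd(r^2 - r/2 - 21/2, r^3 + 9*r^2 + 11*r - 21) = r + 3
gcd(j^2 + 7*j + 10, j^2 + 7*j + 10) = j^2 + 7*j + 10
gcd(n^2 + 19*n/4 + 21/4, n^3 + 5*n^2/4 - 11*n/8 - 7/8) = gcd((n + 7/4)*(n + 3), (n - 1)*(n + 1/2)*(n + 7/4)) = n + 7/4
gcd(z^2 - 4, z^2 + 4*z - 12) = z - 2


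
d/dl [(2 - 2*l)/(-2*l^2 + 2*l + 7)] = 2*(-2*l^2 + 4*l - 9)/(4*l^4 - 8*l^3 - 24*l^2 + 28*l + 49)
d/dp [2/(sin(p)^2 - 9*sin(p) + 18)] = 2*(9 - 2*sin(p))*cos(p)/(sin(p)^2 - 9*sin(p) + 18)^2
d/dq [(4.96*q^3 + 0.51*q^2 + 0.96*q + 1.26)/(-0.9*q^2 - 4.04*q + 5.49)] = (-4.464*q^4 - 40.0768*q^3 + 80.4948*q^2 + 7.8678*q + 10.3608)/(0.81*q^4 + 7.272*q^3 + 6.4396*q^2 - 44.3592*q + 30.1401)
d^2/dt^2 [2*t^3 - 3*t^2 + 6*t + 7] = 12*t - 6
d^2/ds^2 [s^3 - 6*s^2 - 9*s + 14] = 6*s - 12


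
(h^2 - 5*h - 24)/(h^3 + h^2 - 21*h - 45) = (h - 8)/(h^2 - 2*h - 15)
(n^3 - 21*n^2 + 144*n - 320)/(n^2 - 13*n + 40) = n - 8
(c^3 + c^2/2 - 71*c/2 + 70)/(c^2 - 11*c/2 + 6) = (2*c^2 + 9*c - 35)/(2*c - 3)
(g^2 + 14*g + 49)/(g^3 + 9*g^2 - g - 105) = (g + 7)/(g^2 + 2*g - 15)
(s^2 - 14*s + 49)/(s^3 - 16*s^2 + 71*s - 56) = (s - 7)/(s^2 - 9*s + 8)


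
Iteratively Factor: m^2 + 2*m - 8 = (m + 4)*(m - 2)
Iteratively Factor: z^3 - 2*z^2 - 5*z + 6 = (z - 3)*(z^2 + z - 2) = (z - 3)*(z + 2)*(z - 1)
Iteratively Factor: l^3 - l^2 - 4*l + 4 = (l + 2)*(l^2 - 3*l + 2) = (l - 1)*(l + 2)*(l - 2)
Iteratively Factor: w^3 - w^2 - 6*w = (w - 3)*(w^2 + 2*w) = w*(w - 3)*(w + 2)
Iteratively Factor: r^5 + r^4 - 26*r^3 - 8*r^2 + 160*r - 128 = (r + 4)*(r^4 - 3*r^3 - 14*r^2 + 48*r - 32) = (r - 1)*(r + 4)*(r^3 - 2*r^2 - 16*r + 32) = (r - 2)*(r - 1)*(r + 4)*(r^2 - 16) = (r - 4)*(r - 2)*(r - 1)*(r + 4)*(r + 4)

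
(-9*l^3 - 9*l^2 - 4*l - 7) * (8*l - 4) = -72*l^4 - 36*l^3 + 4*l^2 - 40*l + 28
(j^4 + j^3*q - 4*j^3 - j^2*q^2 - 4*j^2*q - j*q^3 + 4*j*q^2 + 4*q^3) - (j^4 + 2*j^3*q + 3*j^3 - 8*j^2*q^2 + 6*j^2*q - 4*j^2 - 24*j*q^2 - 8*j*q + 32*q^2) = -j^3*q - 7*j^3 + 7*j^2*q^2 - 10*j^2*q + 4*j^2 - j*q^3 + 28*j*q^2 + 8*j*q + 4*q^3 - 32*q^2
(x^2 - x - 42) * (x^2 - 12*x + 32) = x^4 - 13*x^3 + 2*x^2 + 472*x - 1344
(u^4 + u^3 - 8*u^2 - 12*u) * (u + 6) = u^5 + 7*u^4 - 2*u^3 - 60*u^2 - 72*u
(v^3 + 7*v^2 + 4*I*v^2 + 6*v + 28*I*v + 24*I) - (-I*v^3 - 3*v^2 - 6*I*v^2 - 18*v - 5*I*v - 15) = v^3 + I*v^3 + 10*v^2 + 10*I*v^2 + 24*v + 33*I*v + 15 + 24*I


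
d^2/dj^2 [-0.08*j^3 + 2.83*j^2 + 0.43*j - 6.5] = 5.66 - 0.48*j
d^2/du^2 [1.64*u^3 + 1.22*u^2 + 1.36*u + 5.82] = 9.84*u + 2.44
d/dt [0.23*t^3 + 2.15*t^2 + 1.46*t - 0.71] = 0.69*t^2 + 4.3*t + 1.46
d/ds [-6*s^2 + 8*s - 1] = 8 - 12*s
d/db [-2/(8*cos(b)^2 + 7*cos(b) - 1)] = -2*(16*cos(b) + 7)*sin(b)/(8*cos(b)^2 + 7*cos(b) - 1)^2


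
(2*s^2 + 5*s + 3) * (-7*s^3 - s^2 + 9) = -14*s^5 - 37*s^4 - 26*s^3 + 15*s^2 + 45*s + 27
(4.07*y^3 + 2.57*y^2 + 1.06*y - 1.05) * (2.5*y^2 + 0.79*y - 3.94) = 10.175*y^5 + 9.6403*y^4 - 11.3555*y^3 - 11.9134*y^2 - 5.0059*y + 4.137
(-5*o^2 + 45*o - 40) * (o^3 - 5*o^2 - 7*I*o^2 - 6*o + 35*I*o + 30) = -5*o^5 + 70*o^4 + 35*I*o^4 - 235*o^3 - 490*I*o^3 - 220*o^2 + 1855*I*o^2 + 1590*o - 1400*I*o - 1200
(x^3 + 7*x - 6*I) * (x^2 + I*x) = x^5 + I*x^4 + 7*x^3 + I*x^2 + 6*x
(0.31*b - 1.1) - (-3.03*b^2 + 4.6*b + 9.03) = 3.03*b^2 - 4.29*b - 10.13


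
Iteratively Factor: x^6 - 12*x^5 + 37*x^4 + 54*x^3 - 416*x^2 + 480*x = (x - 4)*(x^5 - 8*x^4 + 5*x^3 + 74*x^2 - 120*x) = (x - 4)^2*(x^4 - 4*x^3 - 11*x^2 + 30*x) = x*(x - 4)^2*(x^3 - 4*x^2 - 11*x + 30) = x*(x - 4)^2*(x - 2)*(x^2 - 2*x - 15) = x*(x - 5)*(x - 4)^2*(x - 2)*(x + 3)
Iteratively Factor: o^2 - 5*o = (o - 5)*(o)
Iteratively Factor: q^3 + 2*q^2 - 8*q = (q)*(q^2 + 2*q - 8) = q*(q - 2)*(q + 4)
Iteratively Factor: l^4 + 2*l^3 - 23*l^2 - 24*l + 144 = (l + 4)*(l^3 - 2*l^2 - 15*l + 36) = (l - 3)*(l + 4)*(l^2 + l - 12) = (l - 3)^2*(l + 4)*(l + 4)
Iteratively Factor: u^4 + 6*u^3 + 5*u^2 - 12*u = (u)*(u^3 + 6*u^2 + 5*u - 12) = u*(u + 4)*(u^2 + 2*u - 3) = u*(u - 1)*(u + 4)*(u + 3)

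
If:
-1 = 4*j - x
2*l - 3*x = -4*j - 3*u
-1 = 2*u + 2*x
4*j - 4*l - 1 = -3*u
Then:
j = -41/96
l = -25/48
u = 5/24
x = -17/24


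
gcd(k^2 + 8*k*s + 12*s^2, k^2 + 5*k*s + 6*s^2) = k + 2*s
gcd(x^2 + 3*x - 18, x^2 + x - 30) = x + 6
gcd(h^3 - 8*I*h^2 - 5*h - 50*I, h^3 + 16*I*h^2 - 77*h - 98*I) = h + 2*I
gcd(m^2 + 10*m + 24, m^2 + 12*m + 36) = m + 6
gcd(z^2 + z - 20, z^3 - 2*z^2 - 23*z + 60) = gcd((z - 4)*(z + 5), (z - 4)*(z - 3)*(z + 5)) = z^2 + z - 20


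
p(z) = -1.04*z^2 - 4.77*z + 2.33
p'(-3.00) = 1.47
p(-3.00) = 7.28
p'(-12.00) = 20.19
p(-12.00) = -90.19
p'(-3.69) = 2.91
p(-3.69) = 5.77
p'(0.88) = -6.60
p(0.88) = -2.67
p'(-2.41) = 0.24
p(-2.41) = 7.79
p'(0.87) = -6.58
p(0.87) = -2.61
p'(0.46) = -5.73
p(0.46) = -0.08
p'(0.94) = -6.73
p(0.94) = -3.07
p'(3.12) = -11.26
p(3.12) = -22.68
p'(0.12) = -5.02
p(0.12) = 1.74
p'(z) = -2.08*z - 4.77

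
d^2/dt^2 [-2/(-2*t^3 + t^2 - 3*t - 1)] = 4*((1 - 6*t)*(2*t^3 - t^2 + 3*t + 1) + (6*t^2 - 2*t + 3)^2)/(2*t^3 - t^2 + 3*t + 1)^3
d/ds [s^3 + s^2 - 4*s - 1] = 3*s^2 + 2*s - 4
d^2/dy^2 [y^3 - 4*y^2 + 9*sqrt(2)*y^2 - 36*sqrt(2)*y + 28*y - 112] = 6*y - 8 + 18*sqrt(2)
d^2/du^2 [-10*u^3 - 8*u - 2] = -60*u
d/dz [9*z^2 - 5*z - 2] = 18*z - 5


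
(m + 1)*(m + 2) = m^2 + 3*m + 2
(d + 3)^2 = d^2 + 6*d + 9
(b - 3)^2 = b^2 - 6*b + 9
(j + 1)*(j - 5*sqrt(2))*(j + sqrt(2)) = j^3 - 4*sqrt(2)*j^2 + j^2 - 10*j - 4*sqrt(2)*j - 10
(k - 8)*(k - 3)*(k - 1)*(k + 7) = k^4 - 5*k^3 - 49*k^2 + 221*k - 168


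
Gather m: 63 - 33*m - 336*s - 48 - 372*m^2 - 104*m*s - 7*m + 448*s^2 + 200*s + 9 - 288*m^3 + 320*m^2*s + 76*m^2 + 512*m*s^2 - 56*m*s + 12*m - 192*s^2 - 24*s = -288*m^3 + m^2*(320*s - 296) + m*(512*s^2 - 160*s - 28) + 256*s^2 - 160*s + 24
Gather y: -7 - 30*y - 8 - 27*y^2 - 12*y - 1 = -27*y^2 - 42*y - 16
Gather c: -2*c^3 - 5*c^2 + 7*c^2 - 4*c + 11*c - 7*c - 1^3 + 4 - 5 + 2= -2*c^3 + 2*c^2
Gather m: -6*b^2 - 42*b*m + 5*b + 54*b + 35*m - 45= -6*b^2 + 59*b + m*(35 - 42*b) - 45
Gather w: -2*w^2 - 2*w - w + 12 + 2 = -2*w^2 - 3*w + 14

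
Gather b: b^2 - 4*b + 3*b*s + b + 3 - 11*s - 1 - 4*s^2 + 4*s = b^2 + b*(3*s - 3) - 4*s^2 - 7*s + 2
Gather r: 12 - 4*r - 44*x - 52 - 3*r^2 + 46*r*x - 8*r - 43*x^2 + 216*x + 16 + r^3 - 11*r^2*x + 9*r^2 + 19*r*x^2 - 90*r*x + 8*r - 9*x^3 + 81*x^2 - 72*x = r^3 + r^2*(6 - 11*x) + r*(19*x^2 - 44*x - 4) - 9*x^3 + 38*x^2 + 100*x - 24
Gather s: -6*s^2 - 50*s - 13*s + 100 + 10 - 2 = -6*s^2 - 63*s + 108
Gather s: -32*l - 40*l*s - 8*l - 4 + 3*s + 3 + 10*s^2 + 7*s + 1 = -40*l + 10*s^2 + s*(10 - 40*l)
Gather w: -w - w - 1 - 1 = -2*w - 2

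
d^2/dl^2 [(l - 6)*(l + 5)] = 2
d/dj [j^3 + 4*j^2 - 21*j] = 3*j^2 + 8*j - 21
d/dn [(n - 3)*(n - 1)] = 2*n - 4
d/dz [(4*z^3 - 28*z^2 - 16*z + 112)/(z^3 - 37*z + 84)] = 4*(7*z^4 - 66*z^3 + 427*z^2 - 1176*z + 700)/(z^6 - 74*z^4 + 168*z^3 + 1369*z^2 - 6216*z + 7056)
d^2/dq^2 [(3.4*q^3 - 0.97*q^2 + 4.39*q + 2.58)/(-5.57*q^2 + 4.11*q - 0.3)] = (1.13686837721616e-13*q^5 + 2.27373675443232e-13*q^4 - 331.490264*q^3 - 464.837472*q^2 + 396.557136*q - 89.192016)/(172.808693*q^6 - 382.537017*q^5 + 310.189401*q^4 - 110.633391*q^3 + 16.70679*q^2 - 1.1097*q + 0.027)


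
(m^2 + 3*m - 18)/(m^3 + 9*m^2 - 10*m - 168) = (m - 3)/(m^2 + 3*m - 28)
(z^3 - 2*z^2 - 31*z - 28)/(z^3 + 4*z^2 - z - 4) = (z - 7)/(z - 1)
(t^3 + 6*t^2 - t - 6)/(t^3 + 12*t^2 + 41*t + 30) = (t - 1)/(t + 5)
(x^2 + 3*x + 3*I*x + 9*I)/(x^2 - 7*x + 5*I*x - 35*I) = (x^2 + 3*x*(1 + I) + 9*I)/(x^2 + x*(-7 + 5*I) - 35*I)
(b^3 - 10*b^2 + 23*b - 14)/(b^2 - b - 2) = (b^2 - 8*b + 7)/(b + 1)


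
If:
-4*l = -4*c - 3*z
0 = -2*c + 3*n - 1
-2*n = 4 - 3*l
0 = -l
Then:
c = -7/2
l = 0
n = -2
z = 14/3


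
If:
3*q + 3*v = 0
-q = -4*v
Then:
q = 0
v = 0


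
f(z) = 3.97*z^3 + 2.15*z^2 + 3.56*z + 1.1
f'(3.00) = 123.65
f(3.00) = 138.32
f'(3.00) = 123.65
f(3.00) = 138.32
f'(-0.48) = 4.24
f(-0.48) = -0.55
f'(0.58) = 10.06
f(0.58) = 4.66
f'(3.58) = 171.60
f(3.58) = 223.55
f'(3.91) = 202.45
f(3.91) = 285.20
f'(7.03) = 622.39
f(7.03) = 1511.67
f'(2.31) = 77.05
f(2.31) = 69.73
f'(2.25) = 73.53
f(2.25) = 65.22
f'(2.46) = 86.21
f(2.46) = 81.97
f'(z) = 11.91*z^2 + 4.3*z + 3.56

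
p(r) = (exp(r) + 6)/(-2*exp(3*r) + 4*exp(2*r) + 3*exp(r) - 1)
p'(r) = (exp(r) + 6)*(6*exp(3*r) - 8*exp(2*r) - 3*exp(r))/(-2*exp(3*r) + 4*exp(2*r) + 3*exp(r) - 1)^2 + exp(r)/(-2*exp(3*r) + 4*exp(2*r) + 3*exp(r) - 1) = (4*exp(3*r) + 32*exp(2*r) - 48*exp(r) - 19)*exp(r)/(4*exp(6*r) - 16*exp(5*r) + 4*exp(4*r) + 28*exp(3*r) + exp(2*r) - 6*exp(r) + 1)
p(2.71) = -0.00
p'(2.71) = 0.01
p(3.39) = -0.00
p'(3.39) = 0.00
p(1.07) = -1.14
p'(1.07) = 10.13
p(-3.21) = -6.92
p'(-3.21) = -1.11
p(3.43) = -0.00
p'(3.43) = 0.00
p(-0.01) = 1.77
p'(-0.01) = -1.98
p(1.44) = -0.15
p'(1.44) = 0.60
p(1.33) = -0.24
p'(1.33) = 1.09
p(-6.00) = -6.05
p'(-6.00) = -0.05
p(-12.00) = -6.00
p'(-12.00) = 0.00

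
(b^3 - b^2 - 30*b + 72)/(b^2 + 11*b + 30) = (b^2 - 7*b + 12)/(b + 5)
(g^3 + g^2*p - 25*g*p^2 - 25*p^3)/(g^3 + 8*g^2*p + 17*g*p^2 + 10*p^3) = (g - 5*p)/(g + 2*p)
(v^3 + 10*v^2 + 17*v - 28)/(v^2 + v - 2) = (v^2 + 11*v + 28)/(v + 2)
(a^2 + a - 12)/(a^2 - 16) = (a - 3)/(a - 4)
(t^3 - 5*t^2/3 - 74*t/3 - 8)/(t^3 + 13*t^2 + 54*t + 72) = (t^2 - 17*t/3 - 2)/(t^2 + 9*t + 18)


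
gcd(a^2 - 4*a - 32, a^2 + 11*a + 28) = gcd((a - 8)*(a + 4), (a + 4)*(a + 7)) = a + 4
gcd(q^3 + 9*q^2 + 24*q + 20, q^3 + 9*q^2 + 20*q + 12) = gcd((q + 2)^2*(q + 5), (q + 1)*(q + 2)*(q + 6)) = q + 2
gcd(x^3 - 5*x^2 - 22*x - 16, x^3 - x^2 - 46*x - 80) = x^2 - 6*x - 16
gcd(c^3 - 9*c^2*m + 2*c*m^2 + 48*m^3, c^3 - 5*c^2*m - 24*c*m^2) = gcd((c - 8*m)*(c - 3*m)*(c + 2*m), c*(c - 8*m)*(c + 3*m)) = c - 8*m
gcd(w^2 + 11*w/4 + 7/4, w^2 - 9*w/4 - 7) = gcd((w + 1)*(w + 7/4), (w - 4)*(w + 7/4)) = w + 7/4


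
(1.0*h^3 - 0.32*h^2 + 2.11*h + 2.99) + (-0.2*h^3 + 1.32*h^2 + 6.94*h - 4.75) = 0.8*h^3 + 1.0*h^2 + 9.05*h - 1.76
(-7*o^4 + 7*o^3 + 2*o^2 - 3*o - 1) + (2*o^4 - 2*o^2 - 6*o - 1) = -5*o^4 + 7*o^3 - 9*o - 2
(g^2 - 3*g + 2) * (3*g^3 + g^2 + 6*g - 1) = 3*g^5 - 8*g^4 + 9*g^3 - 17*g^2 + 15*g - 2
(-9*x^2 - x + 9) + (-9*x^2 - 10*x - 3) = -18*x^2 - 11*x + 6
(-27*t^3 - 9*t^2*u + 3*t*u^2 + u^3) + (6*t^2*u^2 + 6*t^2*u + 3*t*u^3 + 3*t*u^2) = -27*t^3 + 6*t^2*u^2 - 3*t^2*u + 3*t*u^3 + 6*t*u^2 + u^3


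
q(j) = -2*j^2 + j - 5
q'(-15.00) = 61.00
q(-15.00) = -470.00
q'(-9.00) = 37.00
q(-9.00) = -176.00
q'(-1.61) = 7.44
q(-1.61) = -11.79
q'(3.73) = -13.92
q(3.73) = -29.10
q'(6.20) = -23.80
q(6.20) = -75.68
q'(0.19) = 0.24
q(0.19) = -4.88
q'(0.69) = -1.76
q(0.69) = -5.26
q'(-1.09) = 5.36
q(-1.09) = -8.47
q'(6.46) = -24.84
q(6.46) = -82.00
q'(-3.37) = 14.48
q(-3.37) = -31.08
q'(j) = 1 - 4*j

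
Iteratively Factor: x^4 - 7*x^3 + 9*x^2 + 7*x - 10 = (x - 5)*(x^3 - 2*x^2 - x + 2) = (x - 5)*(x - 2)*(x^2 - 1) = (x - 5)*(x - 2)*(x + 1)*(x - 1)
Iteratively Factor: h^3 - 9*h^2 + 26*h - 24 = (h - 2)*(h^2 - 7*h + 12) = (h - 3)*(h - 2)*(h - 4)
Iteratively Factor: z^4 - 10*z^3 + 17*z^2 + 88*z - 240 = (z + 3)*(z^3 - 13*z^2 + 56*z - 80) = (z - 4)*(z + 3)*(z^2 - 9*z + 20) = (z - 5)*(z - 4)*(z + 3)*(z - 4)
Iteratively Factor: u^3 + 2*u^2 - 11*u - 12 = (u + 4)*(u^2 - 2*u - 3) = (u + 1)*(u + 4)*(u - 3)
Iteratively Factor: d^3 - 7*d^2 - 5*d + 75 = (d - 5)*(d^2 - 2*d - 15) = (d - 5)^2*(d + 3)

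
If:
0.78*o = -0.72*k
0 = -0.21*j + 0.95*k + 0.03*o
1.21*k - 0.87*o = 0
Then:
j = 0.00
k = 0.00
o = 0.00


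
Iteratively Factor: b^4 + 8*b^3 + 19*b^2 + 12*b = (b + 1)*(b^3 + 7*b^2 + 12*b) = (b + 1)*(b + 4)*(b^2 + 3*b) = b*(b + 1)*(b + 4)*(b + 3)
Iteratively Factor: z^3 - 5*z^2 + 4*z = (z - 4)*(z^2 - z) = z*(z - 4)*(z - 1)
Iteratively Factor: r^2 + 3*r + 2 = (r + 1)*(r + 2)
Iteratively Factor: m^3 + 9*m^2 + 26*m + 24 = (m + 3)*(m^2 + 6*m + 8) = (m + 2)*(m + 3)*(m + 4)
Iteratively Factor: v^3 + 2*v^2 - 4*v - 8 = (v + 2)*(v^2 - 4) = (v - 2)*(v + 2)*(v + 2)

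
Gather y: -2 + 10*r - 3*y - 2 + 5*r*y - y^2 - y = 10*r - y^2 + y*(5*r - 4) - 4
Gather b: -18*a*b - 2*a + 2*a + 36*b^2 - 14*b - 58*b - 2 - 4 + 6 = 36*b^2 + b*(-18*a - 72)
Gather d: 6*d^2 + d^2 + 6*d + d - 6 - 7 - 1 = 7*d^2 + 7*d - 14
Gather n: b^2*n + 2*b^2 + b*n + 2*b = 2*b^2 + 2*b + n*(b^2 + b)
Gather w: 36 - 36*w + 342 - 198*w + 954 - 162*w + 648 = 1980 - 396*w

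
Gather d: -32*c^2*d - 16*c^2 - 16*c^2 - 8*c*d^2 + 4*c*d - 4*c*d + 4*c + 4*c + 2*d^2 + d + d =-32*c^2 + 8*c + d^2*(2 - 8*c) + d*(2 - 32*c^2)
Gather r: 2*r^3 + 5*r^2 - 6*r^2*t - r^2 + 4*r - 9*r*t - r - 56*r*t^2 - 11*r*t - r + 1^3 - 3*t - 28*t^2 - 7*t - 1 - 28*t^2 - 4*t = 2*r^3 + r^2*(4 - 6*t) + r*(-56*t^2 - 20*t + 2) - 56*t^2 - 14*t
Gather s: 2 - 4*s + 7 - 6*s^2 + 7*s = -6*s^2 + 3*s + 9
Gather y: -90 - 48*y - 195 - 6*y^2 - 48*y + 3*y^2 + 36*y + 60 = -3*y^2 - 60*y - 225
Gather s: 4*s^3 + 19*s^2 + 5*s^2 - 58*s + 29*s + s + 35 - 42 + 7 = 4*s^3 + 24*s^2 - 28*s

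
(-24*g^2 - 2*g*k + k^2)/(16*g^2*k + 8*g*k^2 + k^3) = (-6*g + k)/(k*(4*g + k))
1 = 1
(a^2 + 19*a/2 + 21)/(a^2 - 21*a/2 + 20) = (2*a^2 + 19*a + 42)/(2*a^2 - 21*a + 40)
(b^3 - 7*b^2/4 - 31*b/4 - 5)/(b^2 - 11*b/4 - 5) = b + 1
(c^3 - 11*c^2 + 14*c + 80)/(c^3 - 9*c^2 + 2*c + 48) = (c - 5)/(c - 3)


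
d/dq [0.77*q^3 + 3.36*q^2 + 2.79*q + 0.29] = 2.31*q^2 + 6.72*q + 2.79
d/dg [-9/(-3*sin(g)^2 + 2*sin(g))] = 18*(-3/tan(g) + cos(g)/sin(g)^2)/(3*sin(g) - 2)^2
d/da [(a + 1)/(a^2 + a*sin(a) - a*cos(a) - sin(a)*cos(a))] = (a^2 + a*sin(a) - a*cos(a) - (a + 1)*(sqrt(2)*a*sin(a + pi/4) + 2*a - cos(2*a) - sqrt(2)*cos(a + pi/4)) - sin(2*a)/2)/((a + sin(a))^2*(a - cos(a))^2)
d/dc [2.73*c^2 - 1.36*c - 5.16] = 5.46*c - 1.36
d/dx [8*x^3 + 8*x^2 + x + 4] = 24*x^2 + 16*x + 1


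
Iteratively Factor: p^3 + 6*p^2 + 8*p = (p + 4)*(p^2 + 2*p) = p*(p + 4)*(p + 2)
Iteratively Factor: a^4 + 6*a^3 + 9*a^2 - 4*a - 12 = (a + 3)*(a^3 + 3*a^2 - 4) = (a - 1)*(a + 3)*(a^2 + 4*a + 4) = (a - 1)*(a + 2)*(a + 3)*(a + 2)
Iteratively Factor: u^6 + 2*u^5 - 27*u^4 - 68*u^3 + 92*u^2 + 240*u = (u - 2)*(u^5 + 4*u^4 - 19*u^3 - 106*u^2 - 120*u) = u*(u - 2)*(u^4 + 4*u^3 - 19*u^2 - 106*u - 120) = u*(u - 2)*(u + 2)*(u^3 + 2*u^2 - 23*u - 60) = u*(u - 2)*(u + 2)*(u + 4)*(u^2 - 2*u - 15) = u*(u - 5)*(u - 2)*(u + 2)*(u + 4)*(u + 3)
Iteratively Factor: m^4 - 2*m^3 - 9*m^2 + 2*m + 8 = (m + 1)*(m^3 - 3*m^2 - 6*m + 8) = (m - 1)*(m + 1)*(m^2 - 2*m - 8) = (m - 1)*(m + 1)*(m + 2)*(m - 4)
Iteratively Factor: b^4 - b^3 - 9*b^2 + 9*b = (b - 3)*(b^3 + 2*b^2 - 3*b) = b*(b - 3)*(b^2 + 2*b - 3) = b*(b - 3)*(b + 3)*(b - 1)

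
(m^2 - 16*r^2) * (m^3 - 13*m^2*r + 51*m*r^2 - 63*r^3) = m^5 - 13*m^4*r + 35*m^3*r^2 + 145*m^2*r^3 - 816*m*r^4 + 1008*r^5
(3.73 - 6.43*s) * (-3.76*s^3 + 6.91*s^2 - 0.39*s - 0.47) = 24.1768*s^4 - 58.4561*s^3 + 28.282*s^2 + 1.5674*s - 1.7531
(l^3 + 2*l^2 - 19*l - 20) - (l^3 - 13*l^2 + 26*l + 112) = 15*l^2 - 45*l - 132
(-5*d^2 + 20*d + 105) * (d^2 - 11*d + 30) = -5*d^4 + 75*d^3 - 265*d^2 - 555*d + 3150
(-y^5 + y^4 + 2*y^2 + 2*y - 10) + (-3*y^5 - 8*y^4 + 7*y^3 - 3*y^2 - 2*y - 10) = -4*y^5 - 7*y^4 + 7*y^3 - y^2 - 20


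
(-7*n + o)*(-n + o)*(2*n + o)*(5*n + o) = 70*n^4 - 31*n^3*o - 39*n^2*o^2 - n*o^3 + o^4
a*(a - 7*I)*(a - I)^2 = a^4 - 9*I*a^3 - 15*a^2 + 7*I*a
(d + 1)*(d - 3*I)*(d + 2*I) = d^3 + d^2 - I*d^2 + 6*d - I*d + 6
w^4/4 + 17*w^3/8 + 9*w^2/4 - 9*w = w*(w/4 + 1)*(w - 3/2)*(w + 6)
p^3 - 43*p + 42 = (p - 6)*(p - 1)*(p + 7)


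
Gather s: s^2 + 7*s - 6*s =s^2 + s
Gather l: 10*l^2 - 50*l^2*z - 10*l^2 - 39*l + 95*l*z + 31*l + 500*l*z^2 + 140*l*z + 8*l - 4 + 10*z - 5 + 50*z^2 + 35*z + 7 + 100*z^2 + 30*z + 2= -50*l^2*z + l*(500*z^2 + 235*z) + 150*z^2 + 75*z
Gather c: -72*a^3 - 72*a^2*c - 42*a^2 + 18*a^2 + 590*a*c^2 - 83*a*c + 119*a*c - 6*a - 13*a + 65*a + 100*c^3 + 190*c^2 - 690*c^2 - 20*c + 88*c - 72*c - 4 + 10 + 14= -72*a^3 - 24*a^2 + 46*a + 100*c^3 + c^2*(590*a - 500) + c*(-72*a^2 + 36*a - 4) + 20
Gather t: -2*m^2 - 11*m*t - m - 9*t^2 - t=-2*m^2 - m - 9*t^2 + t*(-11*m - 1)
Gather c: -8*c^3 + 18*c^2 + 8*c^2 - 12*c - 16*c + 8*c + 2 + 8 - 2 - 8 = -8*c^3 + 26*c^2 - 20*c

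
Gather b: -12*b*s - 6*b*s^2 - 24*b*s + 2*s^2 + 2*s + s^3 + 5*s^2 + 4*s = b*(-6*s^2 - 36*s) + s^3 + 7*s^2 + 6*s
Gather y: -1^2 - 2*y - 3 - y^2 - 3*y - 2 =-y^2 - 5*y - 6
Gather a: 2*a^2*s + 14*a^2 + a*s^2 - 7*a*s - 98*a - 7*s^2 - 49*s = a^2*(2*s + 14) + a*(s^2 - 7*s - 98) - 7*s^2 - 49*s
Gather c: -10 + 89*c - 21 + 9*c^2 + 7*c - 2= 9*c^2 + 96*c - 33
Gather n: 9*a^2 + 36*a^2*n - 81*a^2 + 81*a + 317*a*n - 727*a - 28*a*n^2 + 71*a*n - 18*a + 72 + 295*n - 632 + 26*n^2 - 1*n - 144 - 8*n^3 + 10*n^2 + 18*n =-72*a^2 - 664*a - 8*n^3 + n^2*(36 - 28*a) + n*(36*a^2 + 388*a + 312) - 704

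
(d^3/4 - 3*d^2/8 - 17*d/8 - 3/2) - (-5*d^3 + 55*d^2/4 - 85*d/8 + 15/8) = 21*d^3/4 - 113*d^2/8 + 17*d/2 - 27/8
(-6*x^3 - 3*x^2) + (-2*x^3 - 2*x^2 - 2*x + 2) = -8*x^3 - 5*x^2 - 2*x + 2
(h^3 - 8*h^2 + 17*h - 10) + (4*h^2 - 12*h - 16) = h^3 - 4*h^2 + 5*h - 26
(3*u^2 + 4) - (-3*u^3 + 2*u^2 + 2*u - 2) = 3*u^3 + u^2 - 2*u + 6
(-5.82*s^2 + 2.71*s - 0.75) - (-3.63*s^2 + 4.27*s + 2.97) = -2.19*s^2 - 1.56*s - 3.72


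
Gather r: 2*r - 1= 2*r - 1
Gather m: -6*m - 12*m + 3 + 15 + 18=36 - 18*m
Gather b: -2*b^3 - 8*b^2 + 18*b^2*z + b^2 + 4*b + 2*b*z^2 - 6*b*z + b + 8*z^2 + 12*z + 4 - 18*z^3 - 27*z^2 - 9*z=-2*b^3 + b^2*(18*z - 7) + b*(2*z^2 - 6*z + 5) - 18*z^3 - 19*z^2 + 3*z + 4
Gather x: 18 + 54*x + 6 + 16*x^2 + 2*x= 16*x^2 + 56*x + 24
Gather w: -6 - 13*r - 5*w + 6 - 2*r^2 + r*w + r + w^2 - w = -2*r^2 - 12*r + w^2 + w*(r - 6)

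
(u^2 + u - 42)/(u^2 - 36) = (u + 7)/(u + 6)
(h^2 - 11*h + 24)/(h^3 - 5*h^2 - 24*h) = (h - 3)/(h*(h + 3))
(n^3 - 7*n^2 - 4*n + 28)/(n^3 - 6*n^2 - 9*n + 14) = (n - 2)/(n - 1)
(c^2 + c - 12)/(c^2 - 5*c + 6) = (c + 4)/(c - 2)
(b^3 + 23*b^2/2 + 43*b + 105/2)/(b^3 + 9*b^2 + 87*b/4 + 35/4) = 2*(b + 3)/(2*b + 1)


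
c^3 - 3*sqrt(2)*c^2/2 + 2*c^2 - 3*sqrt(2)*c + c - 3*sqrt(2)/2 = (c + 1)^2*(c - 3*sqrt(2)/2)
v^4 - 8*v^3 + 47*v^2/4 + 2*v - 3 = (v - 6)*(v - 2)*(v - 1/2)*(v + 1/2)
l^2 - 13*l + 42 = (l - 7)*(l - 6)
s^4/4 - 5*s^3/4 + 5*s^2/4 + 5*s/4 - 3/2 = (s/4 + 1/4)*(s - 3)*(s - 2)*(s - 1)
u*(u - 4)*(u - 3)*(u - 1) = u^4 - 8*u^3 + 19*u^2 - 12*u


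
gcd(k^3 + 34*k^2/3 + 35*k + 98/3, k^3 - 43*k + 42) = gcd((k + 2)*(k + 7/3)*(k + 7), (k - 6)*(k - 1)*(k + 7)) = k + 7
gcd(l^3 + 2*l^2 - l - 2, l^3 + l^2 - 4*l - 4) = l^2 + 3*l + 2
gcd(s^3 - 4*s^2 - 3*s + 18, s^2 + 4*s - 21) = s - 3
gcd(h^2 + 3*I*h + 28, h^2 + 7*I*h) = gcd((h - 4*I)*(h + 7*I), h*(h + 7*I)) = h + 7*I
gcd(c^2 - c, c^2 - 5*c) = c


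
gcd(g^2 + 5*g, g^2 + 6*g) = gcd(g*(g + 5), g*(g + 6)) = g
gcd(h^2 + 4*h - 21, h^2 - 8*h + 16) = 1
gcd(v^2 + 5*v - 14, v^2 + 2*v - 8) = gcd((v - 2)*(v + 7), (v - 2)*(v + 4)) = v - 2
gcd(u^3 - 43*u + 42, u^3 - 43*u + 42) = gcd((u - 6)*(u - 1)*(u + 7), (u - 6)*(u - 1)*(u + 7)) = u^3 - 43*u + 42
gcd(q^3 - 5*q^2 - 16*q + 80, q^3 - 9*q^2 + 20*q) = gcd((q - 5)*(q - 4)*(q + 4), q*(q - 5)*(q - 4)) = q^2 - 9*q + 20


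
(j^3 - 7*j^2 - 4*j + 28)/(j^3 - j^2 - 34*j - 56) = (j - 2)/(j + 4)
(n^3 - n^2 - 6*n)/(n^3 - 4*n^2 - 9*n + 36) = n*(n + 2)/(n^2 - n - 12)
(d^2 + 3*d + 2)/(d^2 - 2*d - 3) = (d + 2)/(d - 3)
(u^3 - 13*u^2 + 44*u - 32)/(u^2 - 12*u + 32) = u - 1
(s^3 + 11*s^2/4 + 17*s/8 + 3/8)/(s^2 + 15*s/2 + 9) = (4*s^2 + 5*s + 1)/(4*(s + 6))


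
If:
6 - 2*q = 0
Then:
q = 3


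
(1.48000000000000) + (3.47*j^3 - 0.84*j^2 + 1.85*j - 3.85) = 3.47*j^3 - 0.84*j^2 + 1.85*j - 2.37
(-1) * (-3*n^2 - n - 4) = 3*n^2 + n + 4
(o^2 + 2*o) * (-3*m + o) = -3*m*o^2 - 6*m*o + o^3 + 2*o^2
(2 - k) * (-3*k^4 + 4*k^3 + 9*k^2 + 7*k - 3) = 3*k^5 - 10*k^4 - k^3 + 11*k^2 + 17*k - 6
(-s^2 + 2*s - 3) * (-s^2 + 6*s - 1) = s^4 - 8*s^3 + 16*s^2 - 20*s + 3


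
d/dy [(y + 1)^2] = 2*y + 2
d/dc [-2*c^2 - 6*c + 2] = -4*c - 6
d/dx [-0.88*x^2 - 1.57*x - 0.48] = -1.76*x - 1.57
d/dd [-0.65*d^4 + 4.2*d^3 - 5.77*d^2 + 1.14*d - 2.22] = -2.6*d^3 + 12.6*d^2 - 11.54*d + 1.14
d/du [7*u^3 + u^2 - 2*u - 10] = 21*u^2 + 2*u - 2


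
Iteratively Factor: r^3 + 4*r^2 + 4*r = (r + 2)*(r^2 + 2*r) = r*(r + 2)*(r + 2)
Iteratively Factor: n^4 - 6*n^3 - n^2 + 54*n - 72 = (n - 4)*(n^3 - 2*n^2 - 9*n + 18) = (n - 4)*(n - 2)*(n^2 - 9) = (n - 4)*(n - 3)*(n - 2)*(n + 3)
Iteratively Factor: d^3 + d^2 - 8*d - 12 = (d + 2)*(d^2 - d - 6) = (d + 2)^2*(d - 3)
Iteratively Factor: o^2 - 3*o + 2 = (o - 1)*(o - 2)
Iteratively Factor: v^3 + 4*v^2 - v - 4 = (v + 1)*(v^2 + 3*v - 4) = (v + 1)*(v + 4)*(v - 1)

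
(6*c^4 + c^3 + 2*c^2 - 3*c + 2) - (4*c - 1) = 6*c^4 + c^3 + 2*c^2 - 7*c + 3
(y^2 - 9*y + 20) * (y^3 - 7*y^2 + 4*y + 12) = y^5 - 16*y^4 + 87*y^3 - 164*y^2 - 28*y + 240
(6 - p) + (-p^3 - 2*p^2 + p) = -p^3 - 2*p^2 + 6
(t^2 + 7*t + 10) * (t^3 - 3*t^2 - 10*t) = t^5 + 4*t^4 - 21*t^3 - 100*t^2 - 100*t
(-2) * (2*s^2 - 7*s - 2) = -4*s^2 + 14*s + 4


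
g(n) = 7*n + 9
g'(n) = 7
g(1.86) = 22.02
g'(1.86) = 7.00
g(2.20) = 24.40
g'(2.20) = 7.00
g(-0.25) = 7.25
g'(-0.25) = 7.00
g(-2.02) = -5.14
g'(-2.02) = 7.00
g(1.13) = 16.91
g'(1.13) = 7.00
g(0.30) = 11.10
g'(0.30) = 7.00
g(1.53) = 19.71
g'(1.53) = 7.00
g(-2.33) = -7.31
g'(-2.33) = 7.00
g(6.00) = 51.00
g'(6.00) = 7.00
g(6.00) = 51.00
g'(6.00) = 7.00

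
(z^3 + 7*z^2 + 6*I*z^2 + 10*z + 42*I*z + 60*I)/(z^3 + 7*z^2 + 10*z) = (z + 6*I)/z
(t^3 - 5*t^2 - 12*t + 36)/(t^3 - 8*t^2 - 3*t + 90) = (t - 2)/(t - 5)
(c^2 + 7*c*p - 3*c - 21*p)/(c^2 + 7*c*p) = (c - 3)/c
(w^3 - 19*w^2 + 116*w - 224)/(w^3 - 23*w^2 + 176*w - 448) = (w - 4)/(w - 8)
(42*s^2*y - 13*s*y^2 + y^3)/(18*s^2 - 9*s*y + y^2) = y*(-7*s + y)/(-3*s + y)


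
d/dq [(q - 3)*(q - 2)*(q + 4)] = 3*q^2 - 2*q - 14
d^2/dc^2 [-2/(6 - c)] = 4/(c - 6)^3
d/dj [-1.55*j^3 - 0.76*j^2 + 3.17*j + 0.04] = -4.65*j^2 - 1.52*j + 3.17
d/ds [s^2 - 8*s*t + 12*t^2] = 2*s - 8*t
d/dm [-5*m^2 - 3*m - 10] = -10*m - 3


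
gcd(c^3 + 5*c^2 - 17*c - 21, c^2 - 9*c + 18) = c - 3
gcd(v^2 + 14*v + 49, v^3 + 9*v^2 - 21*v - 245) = v^2 + 14*v + 49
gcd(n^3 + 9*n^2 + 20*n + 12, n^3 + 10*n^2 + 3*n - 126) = n + 6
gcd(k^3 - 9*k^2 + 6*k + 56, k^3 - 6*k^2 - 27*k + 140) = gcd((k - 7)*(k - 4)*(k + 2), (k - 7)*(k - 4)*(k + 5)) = k^2 - 11*k + 28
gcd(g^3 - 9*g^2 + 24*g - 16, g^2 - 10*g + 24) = g - 4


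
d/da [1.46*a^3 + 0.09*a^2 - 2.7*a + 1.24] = 4.38*a^2 + 0.18*a - 2.7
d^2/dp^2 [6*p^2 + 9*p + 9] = 12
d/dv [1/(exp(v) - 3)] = -exp(v)/(exp(v) - 3)^2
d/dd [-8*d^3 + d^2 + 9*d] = -24*d^2 + 2*d + 9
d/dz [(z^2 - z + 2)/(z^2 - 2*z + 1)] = (-z - 3)/(z^3 - 3*z^2 + 3*z - 1)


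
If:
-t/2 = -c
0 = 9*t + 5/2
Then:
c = -5/36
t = -5/18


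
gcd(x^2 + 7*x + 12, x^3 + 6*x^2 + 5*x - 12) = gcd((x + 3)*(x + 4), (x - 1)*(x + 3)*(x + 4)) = x^2 + 7*x + 12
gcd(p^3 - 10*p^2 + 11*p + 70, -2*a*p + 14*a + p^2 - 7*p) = p - 7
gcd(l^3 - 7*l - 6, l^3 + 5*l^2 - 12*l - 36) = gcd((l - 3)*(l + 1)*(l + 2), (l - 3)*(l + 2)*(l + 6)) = l^2 - l - 6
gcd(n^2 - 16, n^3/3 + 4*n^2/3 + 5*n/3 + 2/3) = 1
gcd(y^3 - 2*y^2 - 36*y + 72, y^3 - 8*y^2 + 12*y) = y^2 - 8*y + 12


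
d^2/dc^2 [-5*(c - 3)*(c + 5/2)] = -10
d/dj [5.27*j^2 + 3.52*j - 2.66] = 10.54*j + 3.52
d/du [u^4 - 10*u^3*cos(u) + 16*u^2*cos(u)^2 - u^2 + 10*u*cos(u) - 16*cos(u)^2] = 10*u^3*sin(u) + 4*u^3 - 16*u^2*sin(2*u) - 30*u^2*cos(u) - 10*u*sin(u) + 32*u*cos(u)^2 - 2*u + 16*sin(2*u) + 10*cos(u)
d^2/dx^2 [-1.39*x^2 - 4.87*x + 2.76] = -2.78000000000000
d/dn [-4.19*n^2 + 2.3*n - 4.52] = 2.3 - 8.38*n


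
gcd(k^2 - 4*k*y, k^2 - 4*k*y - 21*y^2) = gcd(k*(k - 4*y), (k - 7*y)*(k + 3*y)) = 1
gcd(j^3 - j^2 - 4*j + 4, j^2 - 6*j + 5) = j - 1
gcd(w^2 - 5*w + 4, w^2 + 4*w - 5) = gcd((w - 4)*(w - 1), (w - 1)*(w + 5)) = w - 1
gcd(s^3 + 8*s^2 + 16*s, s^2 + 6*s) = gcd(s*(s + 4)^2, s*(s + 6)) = s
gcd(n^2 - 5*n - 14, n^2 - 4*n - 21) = n - 7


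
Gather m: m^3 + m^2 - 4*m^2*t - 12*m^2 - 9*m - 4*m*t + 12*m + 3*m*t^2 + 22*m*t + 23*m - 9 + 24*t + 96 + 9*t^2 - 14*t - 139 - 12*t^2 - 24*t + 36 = m^3 + m^2*(-4*t - 11) + m*(3*t^2 + 18*t + 26) - 3*t^2 - 14*t - 16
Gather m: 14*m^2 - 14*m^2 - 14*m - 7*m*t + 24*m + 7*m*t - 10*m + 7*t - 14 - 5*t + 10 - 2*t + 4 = 0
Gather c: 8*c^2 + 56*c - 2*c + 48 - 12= 8*c^2 + 54*c + 36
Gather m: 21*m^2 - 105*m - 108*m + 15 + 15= 21*m^2 - 213*m + 30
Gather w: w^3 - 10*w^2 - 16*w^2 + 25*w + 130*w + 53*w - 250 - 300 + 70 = w^3 - 26*w^2 + 208*w - 480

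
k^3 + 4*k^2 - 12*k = k*(k - 2)*(k + 6)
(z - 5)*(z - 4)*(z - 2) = z^3 - 11*z^2 + 38*z - 40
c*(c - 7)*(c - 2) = c^3 - 9*c^2 + 14*c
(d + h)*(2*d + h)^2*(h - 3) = 4*d^3*h - 12*d^3 + 8*d^2*h^2 - 24*d^2*h + 5*d*h^3 - 15*d*h^2 + h^4 - 3*h^3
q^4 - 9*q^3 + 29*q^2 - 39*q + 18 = (q - 3)^2*(q - 2)*(q - 1)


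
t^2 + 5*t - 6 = (t - 1)*(t + 6)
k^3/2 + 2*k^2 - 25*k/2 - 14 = (k/2 + 1/2)*(k - 4)*(k + 7)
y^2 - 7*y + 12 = (y - 4)*(y - 3)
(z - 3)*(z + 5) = z^2 + 2*z - 15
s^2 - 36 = (s - 6)*(s + 6)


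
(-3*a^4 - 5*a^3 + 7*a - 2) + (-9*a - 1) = -3*a^4 - 5*a^3 - 2*a - 3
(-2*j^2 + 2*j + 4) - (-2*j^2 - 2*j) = 4*j + 4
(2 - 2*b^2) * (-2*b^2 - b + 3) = 4*b^4 + 2*b^3 - 10*b^2 - 2*b + 6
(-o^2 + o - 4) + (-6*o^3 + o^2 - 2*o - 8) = -6*o^3 - o - 12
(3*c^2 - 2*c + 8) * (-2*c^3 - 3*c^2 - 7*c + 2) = -6*c^5 - 5*c^4 - 31*c^3 - 4*c^2 - 60*c + 16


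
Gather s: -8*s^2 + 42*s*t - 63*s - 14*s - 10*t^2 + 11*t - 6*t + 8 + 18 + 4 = -8*s^2 + s*(42*t - 77) - 10*t^2 + 5*t + 30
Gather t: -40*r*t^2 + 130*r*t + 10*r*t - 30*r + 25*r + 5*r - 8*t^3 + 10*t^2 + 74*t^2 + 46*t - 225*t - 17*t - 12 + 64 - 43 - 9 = -8*t^3 + t^2*(84 - 40*r) + t*(140*r - 196)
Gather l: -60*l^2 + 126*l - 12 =-60*l^2 + 126*l - 12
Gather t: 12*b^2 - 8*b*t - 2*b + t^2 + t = 12*b^2 - 2*b + t^2 + t*(1 - 8*b)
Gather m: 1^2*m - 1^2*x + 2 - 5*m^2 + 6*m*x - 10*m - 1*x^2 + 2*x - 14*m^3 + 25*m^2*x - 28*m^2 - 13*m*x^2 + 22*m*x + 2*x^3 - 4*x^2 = -14*m^3 + m^2*(25*x - 33) + m*(-13*x^2 + 28*x - 9) + 2*x^3 - 5*x^2 + x + 2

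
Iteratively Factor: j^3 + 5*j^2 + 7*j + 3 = (j + 3)*(j^2 + 2*j + 1) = (j + 1)*(j + 3)*(j + 1)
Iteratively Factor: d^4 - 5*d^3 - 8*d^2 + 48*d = (d)*(d^3 - 5*d^2 - 8*d + 48) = d*(d - 4)*(d^2 - d - 12) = d*(d - 4)^2*(d + 3)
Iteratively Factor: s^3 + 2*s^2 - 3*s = (s + 3)*(s^2 - s) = s*(s + 3)*(s - 1)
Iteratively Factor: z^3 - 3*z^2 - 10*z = (z - 5)*(z^2 + 2*z) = z*(z - 5)*(z + 2)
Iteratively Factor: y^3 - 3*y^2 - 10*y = (y - 5)*(y^2 + 2*y) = y*(y - 5)*(y + 2)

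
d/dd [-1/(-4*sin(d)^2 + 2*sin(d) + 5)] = 2*(1 - 4*sin(d))*cos(d)/(-4*sin(d)^2 + 2*sin(d) + 5)^2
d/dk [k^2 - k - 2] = 2*k - 1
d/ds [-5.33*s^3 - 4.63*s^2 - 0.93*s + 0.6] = -15.99*s^2 - 9.26*s - 0.93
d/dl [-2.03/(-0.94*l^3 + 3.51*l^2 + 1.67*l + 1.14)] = (-5.7246*l^2 + 14.2506*l + 3.3901)/(-0.94*l^3 + 3.51*l^2 + 1.67*l + 1.14)^2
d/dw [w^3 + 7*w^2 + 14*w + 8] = 3*w^2 + 14*w + 14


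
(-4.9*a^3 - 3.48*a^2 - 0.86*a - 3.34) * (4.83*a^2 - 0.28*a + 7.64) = -23.667*a^5 - 15.4364*a^4 - 40.6154*a^3 - 42.4786*a^2 - 5.6352*a - 25.5176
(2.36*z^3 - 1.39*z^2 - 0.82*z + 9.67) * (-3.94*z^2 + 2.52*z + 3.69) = -9.2984*z^5 + 11.4238*z^4 + 8.4364*z^3 - 45.2953*z^2 + 21.3426*z + 35.6823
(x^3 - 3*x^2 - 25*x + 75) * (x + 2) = x^4 - x^3 - 31*x^2 + 25*x + 150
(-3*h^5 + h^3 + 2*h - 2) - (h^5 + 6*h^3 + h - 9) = -4*h^5 - 5*h^3 + h + 7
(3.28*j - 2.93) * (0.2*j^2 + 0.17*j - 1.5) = 0.656*j^3 - 0.0284000000000001*j^2 - 5.4181*j + 4.395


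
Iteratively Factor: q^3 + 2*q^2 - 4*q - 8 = (q - 2)*(q^2 + 4*q + 4) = (q - 2)*(q + 2)*(q + 2)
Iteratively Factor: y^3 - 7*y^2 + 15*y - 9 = (y - 3)*(y^2 - 4*y + 3) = (y - 3)*(y - 1)*(y - 3)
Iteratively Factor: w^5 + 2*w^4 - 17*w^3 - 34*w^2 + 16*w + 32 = (w + 4)*(w^4 - 2*w^3 - 9*w^2 + 2*w + 8) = (w + 1)*(w + 4)*(w^3 - 3*w^2 - 6*w + 8) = (w + 1)*(w + 2)*(w + 4)*(w^2 - 5*w + 4) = (w - 4)*(w + 1)*(w + 2)*(w + 4)*(w - 1)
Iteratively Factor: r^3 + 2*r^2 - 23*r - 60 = (r + 3)*(r^2 - r - 20) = (r + 3)*(r + 4)*(r - 5)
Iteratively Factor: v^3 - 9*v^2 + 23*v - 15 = (v - 3)*(v^2 - 6*v + 5) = (v - 5)*(v - 3)*(v - 1)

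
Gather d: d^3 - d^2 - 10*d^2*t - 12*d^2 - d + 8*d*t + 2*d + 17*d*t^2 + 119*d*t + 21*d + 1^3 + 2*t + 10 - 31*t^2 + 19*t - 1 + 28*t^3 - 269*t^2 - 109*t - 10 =d^3 + d^2*(-10*t - 13) + d*(17*t^2 + 127*t + 22) + 28*t^3 - 300*t^2 - 88*t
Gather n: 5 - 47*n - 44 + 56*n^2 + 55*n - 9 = 56*n^2 + 8*n - 48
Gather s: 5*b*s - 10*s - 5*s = s*(5*b - 15)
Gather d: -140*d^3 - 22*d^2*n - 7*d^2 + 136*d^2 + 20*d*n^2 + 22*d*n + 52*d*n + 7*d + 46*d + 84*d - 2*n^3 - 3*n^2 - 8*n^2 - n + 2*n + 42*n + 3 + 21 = -140*d^3 + d^2*(129 - 22*n) + d*(20*n^2 + 74*n + 137) - 2*n^3 - 11*n^2 + 43*n + 24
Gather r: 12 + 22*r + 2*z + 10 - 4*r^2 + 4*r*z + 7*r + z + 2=-4*r^2 + r*(4*z + 29) + 3*z + 24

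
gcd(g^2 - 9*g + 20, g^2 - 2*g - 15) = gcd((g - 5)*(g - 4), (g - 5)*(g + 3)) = g - 5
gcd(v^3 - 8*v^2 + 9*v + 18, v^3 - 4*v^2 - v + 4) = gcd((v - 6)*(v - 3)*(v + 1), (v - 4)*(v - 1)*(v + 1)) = v + 1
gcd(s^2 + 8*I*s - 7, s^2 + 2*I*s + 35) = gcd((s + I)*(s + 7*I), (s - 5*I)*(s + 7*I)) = s + 7*I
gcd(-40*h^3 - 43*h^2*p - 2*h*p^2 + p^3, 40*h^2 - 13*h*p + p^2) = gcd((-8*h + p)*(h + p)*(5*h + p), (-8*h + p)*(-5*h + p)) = -8*h + p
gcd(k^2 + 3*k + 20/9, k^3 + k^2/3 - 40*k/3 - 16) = k + 4/3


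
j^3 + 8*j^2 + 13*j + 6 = (j + 1)^2*(j + 6)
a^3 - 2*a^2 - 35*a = a*(a - 7)*(a + 5)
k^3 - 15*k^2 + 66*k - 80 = (k - 8)*(k - 5)*(k - 2)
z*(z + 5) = z^2 + 5*z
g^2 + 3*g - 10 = (g - 2)*(g + 5)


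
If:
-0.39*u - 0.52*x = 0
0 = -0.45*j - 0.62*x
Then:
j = -1.37777777777778*x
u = -1.33333333333333*x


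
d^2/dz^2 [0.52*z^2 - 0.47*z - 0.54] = 1.04000000000000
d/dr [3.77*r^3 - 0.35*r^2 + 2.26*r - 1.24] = 11.31*r^2 - 0.7*r + 2.26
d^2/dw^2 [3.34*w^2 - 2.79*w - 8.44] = 6.68000000000000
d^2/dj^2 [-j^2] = -2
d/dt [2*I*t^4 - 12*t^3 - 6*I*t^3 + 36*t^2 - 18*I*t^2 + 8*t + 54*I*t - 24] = 8*I*t^3 + 18*t^2*(-2 - I) + 36*t*(2 - I) + 8 + 54*I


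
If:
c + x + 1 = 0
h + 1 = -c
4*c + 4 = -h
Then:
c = -1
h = 0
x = 0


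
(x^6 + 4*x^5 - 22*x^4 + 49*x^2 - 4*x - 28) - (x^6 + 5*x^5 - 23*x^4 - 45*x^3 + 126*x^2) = -x^5 + x^4 + 45*x^3 - 77*x^2 - 4*x - 28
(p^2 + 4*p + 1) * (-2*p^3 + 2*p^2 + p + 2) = -2*p^5 - 6*p^4 + 7*p^3 + 8*p^2 + 9*p + 2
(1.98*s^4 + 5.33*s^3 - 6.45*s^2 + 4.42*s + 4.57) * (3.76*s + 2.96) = 7.4448*s^5 + 25.9016*s^4 - 8.4752*s^3 - 2.4728*s^2 + 30.2664*s + 13.5272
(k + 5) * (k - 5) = k^2 - 25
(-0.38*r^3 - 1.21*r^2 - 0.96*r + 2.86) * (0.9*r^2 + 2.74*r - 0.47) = -0.342*r^5 - 2.1302*r^4 - 4.0008*r^3 + 0.5123*r^2 + 8.2876*r - 1.3442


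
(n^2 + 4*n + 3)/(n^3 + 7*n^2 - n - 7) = (n + 3)/(n^2 + 6*n - 7)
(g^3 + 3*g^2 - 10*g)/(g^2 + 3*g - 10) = g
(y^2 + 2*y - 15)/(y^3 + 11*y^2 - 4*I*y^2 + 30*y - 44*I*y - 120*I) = (y - 3)/(y^2 + y*(6 - 4*I) - 24*I)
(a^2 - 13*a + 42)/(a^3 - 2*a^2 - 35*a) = (a - 6)/(a*(a + 5))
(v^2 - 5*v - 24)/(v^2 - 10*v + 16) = (v + 3)/(v - 2)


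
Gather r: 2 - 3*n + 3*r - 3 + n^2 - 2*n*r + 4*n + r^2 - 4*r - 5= n^2 + n + r^2 + r*(-2*n - 1) - 6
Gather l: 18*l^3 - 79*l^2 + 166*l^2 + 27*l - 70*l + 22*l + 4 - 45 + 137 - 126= 18*l^3 + 87*l^2 - 21*l - 30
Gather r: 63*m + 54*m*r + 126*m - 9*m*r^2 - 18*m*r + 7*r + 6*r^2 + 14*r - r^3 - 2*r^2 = 189*m - r^3 + r^2*(4 - 9*m) + r*(36*m + 21)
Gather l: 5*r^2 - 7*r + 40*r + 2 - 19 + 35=5*r^2 + 33*r + 18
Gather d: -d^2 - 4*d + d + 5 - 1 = -d^2 - 3*d + 4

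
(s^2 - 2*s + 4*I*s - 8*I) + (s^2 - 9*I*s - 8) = 2*s^2 - 2*s - 5*I*s - 8 - 8*I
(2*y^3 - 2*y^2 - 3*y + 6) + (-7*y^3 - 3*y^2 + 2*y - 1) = -5*y^3 - 5*y^2 - y + 5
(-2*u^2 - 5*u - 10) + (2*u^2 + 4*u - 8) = -u - 18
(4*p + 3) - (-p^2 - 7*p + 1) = p^2 + 11*p + 2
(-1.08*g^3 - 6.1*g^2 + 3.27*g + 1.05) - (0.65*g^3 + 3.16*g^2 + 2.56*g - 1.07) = -1.73*g^3 - 9.26*g^2 + 0.71*g + 2.12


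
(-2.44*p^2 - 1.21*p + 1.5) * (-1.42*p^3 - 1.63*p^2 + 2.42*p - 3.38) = 3.4648*p^5 + 5.6954*p^4 - 6.0625*p^3 + 2.874*p^2 + 7.7198*p - 5.07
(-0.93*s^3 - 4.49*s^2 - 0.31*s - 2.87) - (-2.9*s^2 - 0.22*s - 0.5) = -0.93*s^3 - 1.59*s^2 - 0.09*s - 2.37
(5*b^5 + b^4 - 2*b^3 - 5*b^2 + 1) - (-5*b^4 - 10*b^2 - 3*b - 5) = 5*b^5 + 6*b^4 - 2*b^3 + 5*b^2 + 3*b + 6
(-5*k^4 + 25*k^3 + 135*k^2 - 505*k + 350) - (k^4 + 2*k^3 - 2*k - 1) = -6*k^4 + 23*k^3 + 135*k^2 - 503*k + 351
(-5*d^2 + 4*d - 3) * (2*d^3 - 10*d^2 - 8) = -10*d^5 + 58*d^4 - 46*d^3 + 70*d^2 - 32*d + 24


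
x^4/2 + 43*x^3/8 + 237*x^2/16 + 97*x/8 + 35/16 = (x/2 + 1/2)*(x + 1/4)*(x + 5/2)*(x + 7)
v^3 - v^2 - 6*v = v*(v - 3)*(v + 2)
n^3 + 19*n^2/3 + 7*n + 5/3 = (n + 1/3)*(n + 1)*(n + 5)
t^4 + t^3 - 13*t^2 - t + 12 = (t - 3)*(t - 1)*(t + 1)*(t + 4)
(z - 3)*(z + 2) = z^2 - z - 6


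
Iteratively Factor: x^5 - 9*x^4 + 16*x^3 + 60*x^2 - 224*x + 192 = (x - 2)*(x^4 - 7*x^3 + 2*x^2 + 64*x - 96) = (x - 4)*(x - 2)*(x^3 - 3*x^2 - 10*x + 24) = (x - 4)^2*(x - 2)*(x^2 + x - 6) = (x - 4)^2*(x - 2)*(x + 3)*(x - 2)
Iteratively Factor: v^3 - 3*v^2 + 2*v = (v)*(v^2 - 3*v + 2) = v*(v - 1)*(v - 2)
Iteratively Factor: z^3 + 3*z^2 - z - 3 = (z + 3)*(z^2 - 1) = (z - 1)*(z + 3)*(z + 1)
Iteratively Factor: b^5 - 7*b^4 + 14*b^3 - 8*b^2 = (b)*(b^4 - 7*b^3 + 14*b^2 - 8*b) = b*(b - 2)*(b^3 - 5*b^2 + 4*b) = b*(b - 4)*(b - 2)*(b^2 - b) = b*(b - 4)*(b - 2)*(b - 1)*(b)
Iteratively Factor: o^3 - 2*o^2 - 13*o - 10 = (o + 1)*(o^2 - 3*o - 10) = (o - 5)*(o + 1)*(o + 2)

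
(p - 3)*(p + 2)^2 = p^3 + p^2 - 8*p - 12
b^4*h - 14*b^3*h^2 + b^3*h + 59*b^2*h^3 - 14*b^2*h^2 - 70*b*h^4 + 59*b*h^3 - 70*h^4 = (b - 7*h)*(b - 5*h)*(b - 2*h)*(b*h + h)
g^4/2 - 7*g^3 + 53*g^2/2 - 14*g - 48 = (g/2 + 1/2)*(g - 8)*(g - 4)*(g - 3)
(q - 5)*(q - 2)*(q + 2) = q^3 - 5*q^2 - 4*q + 20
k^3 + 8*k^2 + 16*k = k*(k + 4)^2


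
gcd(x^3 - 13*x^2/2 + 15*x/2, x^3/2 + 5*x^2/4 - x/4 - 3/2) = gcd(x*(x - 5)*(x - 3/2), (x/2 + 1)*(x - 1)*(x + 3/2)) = 1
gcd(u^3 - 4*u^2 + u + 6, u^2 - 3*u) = u - 3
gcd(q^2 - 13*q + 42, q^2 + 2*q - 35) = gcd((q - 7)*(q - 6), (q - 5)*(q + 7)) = 1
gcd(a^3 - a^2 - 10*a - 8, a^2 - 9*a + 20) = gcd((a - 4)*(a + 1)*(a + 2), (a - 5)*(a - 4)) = a - 4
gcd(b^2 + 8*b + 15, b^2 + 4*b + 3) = b + 3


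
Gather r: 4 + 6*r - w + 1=6*r - w + 5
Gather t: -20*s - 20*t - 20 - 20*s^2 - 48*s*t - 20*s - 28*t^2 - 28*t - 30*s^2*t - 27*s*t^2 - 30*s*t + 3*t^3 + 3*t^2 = -20*s^2 - 40*s + 3*t^3 + t^2*(-27*s - 25) + t*(-30*s^2 - 78*s - 48) - 20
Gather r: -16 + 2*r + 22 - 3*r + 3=9 - r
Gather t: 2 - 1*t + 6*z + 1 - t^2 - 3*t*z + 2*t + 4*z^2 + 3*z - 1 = -t^2 + t*(1 - 3*z) + 4*z^2 + 9*z + 2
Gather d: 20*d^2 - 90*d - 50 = 20*d^2 - 90*d - 50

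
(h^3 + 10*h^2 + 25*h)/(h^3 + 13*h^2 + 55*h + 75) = h/(h + 3)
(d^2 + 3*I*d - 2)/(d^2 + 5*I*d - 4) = (d + 2*I)/(d + 4*I)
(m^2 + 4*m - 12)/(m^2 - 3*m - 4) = (-m^2 - 4*m + 12)/(-m^2 + 3*m + 4)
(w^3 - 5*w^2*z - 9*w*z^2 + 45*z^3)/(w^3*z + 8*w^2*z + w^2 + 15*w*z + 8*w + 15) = (w^3 - 5*w^2*z - 9*w*z^2 + 45*z^3)/(w^3*z + 8*w^2*z + w^2 + 15*w*z + 8*w + 15)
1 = 1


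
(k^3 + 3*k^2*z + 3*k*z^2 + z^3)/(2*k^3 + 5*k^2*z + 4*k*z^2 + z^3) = (k + z)/(2*k + z)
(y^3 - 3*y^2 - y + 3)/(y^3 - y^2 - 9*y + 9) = (y + 1)/(y + 3)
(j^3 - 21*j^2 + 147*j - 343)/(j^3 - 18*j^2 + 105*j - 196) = (j - 7)/(j - 4)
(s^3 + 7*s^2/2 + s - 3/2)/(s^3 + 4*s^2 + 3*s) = (s - 1/2)/s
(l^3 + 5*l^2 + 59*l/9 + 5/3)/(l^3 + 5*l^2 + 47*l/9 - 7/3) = (9*l^2 + 18*l + 5)/(9*l^2 + 18*l - 7)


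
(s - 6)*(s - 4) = s^2 - 10*s + 24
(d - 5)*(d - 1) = d^2 - 6*d + 5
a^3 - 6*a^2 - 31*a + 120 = (a - 8)*(a - 3)*(a + 5)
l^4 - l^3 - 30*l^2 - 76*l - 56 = (l - 7)*(l + 2)^3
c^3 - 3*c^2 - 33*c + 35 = (c - 7)*(c - 1)*(c + 5)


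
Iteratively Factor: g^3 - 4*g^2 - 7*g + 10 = (g + 2)*(g^2 - 6*g + 5) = (g - 1)*(g + 2)*(g - 5)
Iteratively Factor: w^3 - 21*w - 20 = (w + 4)*(w^2 - 4*w - 5) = (w - 5)*(w + 4)*(w + 1)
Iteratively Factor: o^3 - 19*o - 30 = (o + 2)*(o^2 - 2*o - 15) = (o - 5)*(o + 2)*(o + 3)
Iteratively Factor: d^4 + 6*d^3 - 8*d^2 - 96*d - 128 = (d + 4)*(d^3 + 2*d^2 - 16*d - 32) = (d + 2)*(d + 4)*(d^2 - 16) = (d - 4)*(d + 2)*(d + 4)*(d + 4)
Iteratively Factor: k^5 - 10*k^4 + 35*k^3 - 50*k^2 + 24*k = (k - 1)*(k^4 - 9*k^3 + 26*k^2 - 24*k) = (k - 4)*(k - 1)*(k^3 - 5*k^2 + 6*k) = (k - 4)*(k - 3)*(k - 1)*(k^2 - 2*k) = (k - 4)*(k - 3)*(k - 2)*(k - 1)*(k)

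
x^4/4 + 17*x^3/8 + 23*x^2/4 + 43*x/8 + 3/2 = (x/4 + 1)*(x + 1/2)*(x + 1)*(x + 3)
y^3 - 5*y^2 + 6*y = y*(y - 3)*(y - 2)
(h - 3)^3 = h^3 - 9*h^2 + 27*h - 27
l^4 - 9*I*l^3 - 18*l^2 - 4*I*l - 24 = (l - 6*I)*(l - 2*I)^2*(l + I)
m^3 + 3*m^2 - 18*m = m*(m - 3)*(m + 6)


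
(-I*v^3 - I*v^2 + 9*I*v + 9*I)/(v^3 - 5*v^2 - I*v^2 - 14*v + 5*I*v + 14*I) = I*(-v^3 - v^2 + 9*v + 9)/(v^3 - v^2*(5 + I) + v*(-14 + 5*I) + 14*I)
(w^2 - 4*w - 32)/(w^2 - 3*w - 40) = (w + 4)/(w + 5)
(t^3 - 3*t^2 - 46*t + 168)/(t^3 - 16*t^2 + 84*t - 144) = (t + 7)/(t - 6)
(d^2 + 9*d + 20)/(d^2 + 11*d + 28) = (d + 5)/(d + 7)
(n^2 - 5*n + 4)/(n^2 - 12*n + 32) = (n - 1)/(n - 8)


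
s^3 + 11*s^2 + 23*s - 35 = (s - 1)*(s + 5)*(s + 7)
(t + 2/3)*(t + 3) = t^2 + 11*t/3 + 2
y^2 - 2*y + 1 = (y - 1)^2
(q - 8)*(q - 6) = q^2 - 14*q + 48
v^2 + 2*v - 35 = (v - 5)*(v + 7)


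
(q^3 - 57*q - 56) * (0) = 0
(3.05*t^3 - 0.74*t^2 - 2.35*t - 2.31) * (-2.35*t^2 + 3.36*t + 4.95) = -7.1675*t^5 + 11.987*t^4 + 18.1336*t^3 - 6.1305*t^2 - 19.3941*t - 11.4345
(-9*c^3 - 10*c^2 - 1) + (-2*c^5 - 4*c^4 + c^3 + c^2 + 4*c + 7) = -2*c^5 - 4*c^4 - 8*c^3 - 9*c^2 + 4*c + 6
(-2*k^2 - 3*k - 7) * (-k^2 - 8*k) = 2*k^4 + 19*k^3 + 31*k^2 + 56*k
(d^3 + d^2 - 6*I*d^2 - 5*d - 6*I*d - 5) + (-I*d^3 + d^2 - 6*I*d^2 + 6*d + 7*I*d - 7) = d^3 - I*d^3 + 2*d^2 - 12*I*d^2 + d + I*d - 12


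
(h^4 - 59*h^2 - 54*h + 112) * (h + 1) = h^5 + h^4 - 59*h^3 - 113*h^2 + 58*h + 112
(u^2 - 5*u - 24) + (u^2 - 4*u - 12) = 2*u^2 - 9*u - 36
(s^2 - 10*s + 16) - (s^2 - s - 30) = 46 - 9*s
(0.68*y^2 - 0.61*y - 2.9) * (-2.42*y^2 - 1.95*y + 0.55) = -1.6456*y^4 + 0.1502*y^3 + 8.5815*y^2 + 5.3195*y - 1.595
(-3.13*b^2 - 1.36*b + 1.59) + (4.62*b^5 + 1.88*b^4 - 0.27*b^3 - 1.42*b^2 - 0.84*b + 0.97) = 4.62*b^5 + 1.88*b^4 - 0.27*b^3 - 4.55*b^2 - 2.2*b + 2.56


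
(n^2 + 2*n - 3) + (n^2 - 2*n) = 2*n^2 - 3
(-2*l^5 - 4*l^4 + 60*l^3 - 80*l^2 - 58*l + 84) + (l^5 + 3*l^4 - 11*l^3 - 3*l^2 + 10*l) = -l^5 - l^4 + 49*l^3 - 83*l^2 - 48*l + 84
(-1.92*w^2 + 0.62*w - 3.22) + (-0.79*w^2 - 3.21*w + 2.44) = -2.71*w^2 - 2.59*w - 0.78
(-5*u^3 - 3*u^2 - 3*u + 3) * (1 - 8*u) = 40*u^4 + 19*u^3 + 21*u^2 - 27*u + 3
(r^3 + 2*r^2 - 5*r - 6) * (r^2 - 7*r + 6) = r^5 - 5*r^4 - 13*r^3 + 41*r^2 + 12*r - 36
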